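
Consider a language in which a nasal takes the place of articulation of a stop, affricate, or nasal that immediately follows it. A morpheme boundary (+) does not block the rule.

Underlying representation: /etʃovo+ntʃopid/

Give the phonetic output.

[etʃovo+ɲtʃopid]

/n/ before /tʃ/ (palatal) → [ɲ]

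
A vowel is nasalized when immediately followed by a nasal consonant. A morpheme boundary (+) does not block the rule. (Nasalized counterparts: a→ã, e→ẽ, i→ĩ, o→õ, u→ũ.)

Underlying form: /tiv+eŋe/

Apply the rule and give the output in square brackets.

[tiv+ẽŋe]

/e/ before nasal /ŋ/ → [ẽ]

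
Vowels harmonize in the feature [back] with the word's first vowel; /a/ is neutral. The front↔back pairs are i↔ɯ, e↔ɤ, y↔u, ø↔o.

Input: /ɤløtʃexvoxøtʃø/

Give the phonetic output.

/ø/ harmonizes with /ɤ/ ([+back]) → [o]
/e/ harmonizes with /ɤ/ ([+back]) → [ɤ]
/ø/ harmonizes with /ɤ/ ([+back]) → [o]
/ø/ harmonizes with /ɤ/ ([+back]) → [o]

[ɤlotʃɤxvoxotʃo]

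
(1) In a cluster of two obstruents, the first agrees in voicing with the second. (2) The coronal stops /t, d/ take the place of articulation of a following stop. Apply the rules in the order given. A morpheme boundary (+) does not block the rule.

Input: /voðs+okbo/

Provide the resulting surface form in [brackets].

Rule 1: /ð/ before /s/ (voiceless) → [θ]
Rule 1: /k/ before /b/ (voiced) → [g]
After rule 1: voθs+ogbo
Rule 2: no segment meets the rule's conditions; no change.

[voθs+ogbo]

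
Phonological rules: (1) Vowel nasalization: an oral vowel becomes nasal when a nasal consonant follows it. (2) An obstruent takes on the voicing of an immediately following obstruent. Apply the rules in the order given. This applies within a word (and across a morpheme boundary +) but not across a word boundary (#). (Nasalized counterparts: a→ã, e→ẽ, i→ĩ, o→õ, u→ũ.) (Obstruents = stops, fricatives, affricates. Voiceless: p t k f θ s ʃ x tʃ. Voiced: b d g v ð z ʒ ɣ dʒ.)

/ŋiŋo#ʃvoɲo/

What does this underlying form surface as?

Rule 1: /i/ before nasal /ŋ/ → [ĩ]
Rule 1: /o/ before nasal /ɲ/ → [õ]
After rule 1: ŋĩŋo#ʃvõɲo
Rule 2: /ʃ/ before /v/ (voiced) → [ʒ]

[ŋĩŋo#ʒvõɲo]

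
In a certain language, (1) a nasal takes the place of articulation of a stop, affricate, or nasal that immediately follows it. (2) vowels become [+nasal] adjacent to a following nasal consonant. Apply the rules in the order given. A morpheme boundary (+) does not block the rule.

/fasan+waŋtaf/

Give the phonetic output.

Rule 1: /ŋ/ before /t/ (alveolar) → [n]
After rule 1: fasan+wantaf
Rule 2: /a/ before nasal /n/ → [ã]
Rule 2: /a/ before nasal /n/ → [ã]

[fasãn+wãntaf]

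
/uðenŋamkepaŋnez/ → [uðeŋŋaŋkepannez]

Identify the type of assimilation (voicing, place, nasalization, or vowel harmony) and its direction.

place assimilation, regressive

/n/→[ŋ] /m/→[ŋ] /ŋ/→[n].
Each target copies a feature from the following segment, so the direction is regressive.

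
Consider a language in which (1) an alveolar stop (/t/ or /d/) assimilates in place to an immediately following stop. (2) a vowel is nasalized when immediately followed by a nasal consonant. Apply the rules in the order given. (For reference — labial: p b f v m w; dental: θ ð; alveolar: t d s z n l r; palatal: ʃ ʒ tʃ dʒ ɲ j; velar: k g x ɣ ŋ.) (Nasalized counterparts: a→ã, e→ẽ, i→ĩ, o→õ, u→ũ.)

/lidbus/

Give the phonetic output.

Rule 1: /d/ before /b/ (labial) → [b]
After rule 1: libbus
Rule 2: no segment meets the rule's conditions; no change.

[libbus]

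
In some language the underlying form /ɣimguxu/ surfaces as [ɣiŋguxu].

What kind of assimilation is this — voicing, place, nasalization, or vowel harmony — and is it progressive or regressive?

place assimilation, regressive

/m/→[ŋ].
Each target copies a feature from the following segment, so the direction is regressive.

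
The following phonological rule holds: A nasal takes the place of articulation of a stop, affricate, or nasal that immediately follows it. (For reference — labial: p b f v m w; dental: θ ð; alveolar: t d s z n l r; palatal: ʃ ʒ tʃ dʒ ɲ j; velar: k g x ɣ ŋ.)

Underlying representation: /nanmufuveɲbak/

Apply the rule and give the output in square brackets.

/n/ before /m/ (labial) → [m]
/ɲ/ before /b/ (labial) → [m]

[nammufuvembak]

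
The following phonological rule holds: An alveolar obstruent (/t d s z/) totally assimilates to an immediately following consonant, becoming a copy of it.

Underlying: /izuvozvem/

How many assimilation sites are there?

/z/ before /v/ → [v] (total assimilation)
1 segment changes.

1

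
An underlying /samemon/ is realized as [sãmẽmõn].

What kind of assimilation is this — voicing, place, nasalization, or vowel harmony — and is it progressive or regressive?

/a/→[ã] /e/→[ẽ] /o/→[õ].
Each target copies a feature from the following segment, so the direction is regressive.

nasalization, regressive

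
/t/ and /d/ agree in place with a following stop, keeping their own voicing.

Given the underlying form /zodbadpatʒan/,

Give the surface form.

[zobbabpatʒan]

/d/ before /b/ (labial) → [b]
/d/ before /p/ (labial) → [b]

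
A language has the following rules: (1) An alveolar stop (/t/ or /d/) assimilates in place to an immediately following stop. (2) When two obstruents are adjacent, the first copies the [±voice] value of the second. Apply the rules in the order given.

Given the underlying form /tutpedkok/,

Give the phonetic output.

[tuppekkok]

Rule 1: /t/ before /p/ (labial) → [p]
Rule 1: /d/ before /k/ (velar) → [g]
After rule 1: tuppegkok
Rule 2: /g/ before /k/ (voiceless) → [k]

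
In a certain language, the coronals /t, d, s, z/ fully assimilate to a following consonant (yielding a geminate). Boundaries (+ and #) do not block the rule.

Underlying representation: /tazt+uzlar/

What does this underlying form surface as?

/z/ before /t/ → [t] (total assimilation)
/z/ before /l/ → [l] (total assimilation)

[tatt+ullar]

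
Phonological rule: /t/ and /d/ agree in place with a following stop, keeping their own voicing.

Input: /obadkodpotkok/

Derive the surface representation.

/d/ before /k/ (velar) → [g]
/d/ before /p/ (labial) → [b]
/t/ before /k/ (velar) → [k]

[obagkobpokkok]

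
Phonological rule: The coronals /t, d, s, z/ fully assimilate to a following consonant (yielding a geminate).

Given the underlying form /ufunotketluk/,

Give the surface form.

[ufunokkelluk]

/t/ before /k/ → [k] (total assimilation)
/t/ before /l/ → [l] (total assimilation)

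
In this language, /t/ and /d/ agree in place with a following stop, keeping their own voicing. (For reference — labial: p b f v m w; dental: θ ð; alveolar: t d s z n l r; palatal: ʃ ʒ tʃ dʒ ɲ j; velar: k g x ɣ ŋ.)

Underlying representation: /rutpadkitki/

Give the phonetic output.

[ruppagkikki]

/t/ before /p/ (labial) → [p]
/d/ before /k/ (velar) → [g]
/t/ before /k/ (velar) → [k]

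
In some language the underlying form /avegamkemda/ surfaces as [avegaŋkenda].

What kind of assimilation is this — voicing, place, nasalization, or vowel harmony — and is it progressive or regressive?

place assimilation, regressive

/m/→[ŋ] /m/→[n].
Each target copies a feature from the following segment, so the direction is regressive.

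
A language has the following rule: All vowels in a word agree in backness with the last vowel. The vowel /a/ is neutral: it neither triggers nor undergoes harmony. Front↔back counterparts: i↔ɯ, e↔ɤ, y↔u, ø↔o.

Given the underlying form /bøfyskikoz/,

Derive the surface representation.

[bofuskɯkoz]

/ø/ harmonizes with /o/ ([+back]) → [o]
/y/ harmonizes with /o/ ([+back]) → [u]
/i/ harmonizes with /o/ ([+back]) → [ɯ]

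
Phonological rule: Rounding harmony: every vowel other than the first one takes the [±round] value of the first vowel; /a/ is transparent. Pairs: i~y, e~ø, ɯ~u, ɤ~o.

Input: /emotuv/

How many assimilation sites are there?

2

/o/ harmonizes with /e/ ([-round]) → [ɤ]
/u/ harmonizes with /e/ ([-round]) → [ɯ]
2 segments change.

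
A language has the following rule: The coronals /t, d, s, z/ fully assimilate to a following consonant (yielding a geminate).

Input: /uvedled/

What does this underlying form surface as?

/d/ before /l/ → [l] (total assimilation)

[uvelled]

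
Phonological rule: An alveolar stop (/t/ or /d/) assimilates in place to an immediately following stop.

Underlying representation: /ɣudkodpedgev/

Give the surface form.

/d/ before /k/ (velar) → [g]
/d/ before /p/ (labial) → [b]
/d/ before /g/ (velar) → [g]

[ɣugkobpeggev]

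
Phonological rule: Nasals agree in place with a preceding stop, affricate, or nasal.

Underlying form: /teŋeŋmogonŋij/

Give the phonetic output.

/m/ after /ŋ/ (velar) → [ŋ]
/ŋ/ after /n/ (alveolar) → [n]

[teŋeŋŋogonnij]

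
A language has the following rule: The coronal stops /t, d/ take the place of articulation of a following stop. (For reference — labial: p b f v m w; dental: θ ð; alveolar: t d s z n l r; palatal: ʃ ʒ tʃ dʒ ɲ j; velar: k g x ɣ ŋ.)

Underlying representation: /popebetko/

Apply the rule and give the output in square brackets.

/t/ before /k/ (velar) → [k]

[popebekko]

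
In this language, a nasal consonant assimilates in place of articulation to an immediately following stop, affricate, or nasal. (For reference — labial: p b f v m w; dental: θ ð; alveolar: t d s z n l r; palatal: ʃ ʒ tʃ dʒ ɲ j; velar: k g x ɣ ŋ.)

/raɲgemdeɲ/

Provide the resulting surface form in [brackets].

[raŋgendeɲ]

/ɲ/ before /g/ (velar) → [ŋ]
/m/ before /d/ (alveolar) → [n]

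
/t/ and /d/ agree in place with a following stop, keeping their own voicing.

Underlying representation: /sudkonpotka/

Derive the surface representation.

/d/ before /k/ (velar) → [g]
/t/ before /k/ (velar) → [k]

[sugkonpokka]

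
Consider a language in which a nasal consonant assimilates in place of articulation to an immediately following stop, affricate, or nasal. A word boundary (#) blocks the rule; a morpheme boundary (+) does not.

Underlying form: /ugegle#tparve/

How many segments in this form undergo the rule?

0

No segment meets the rule's conditions.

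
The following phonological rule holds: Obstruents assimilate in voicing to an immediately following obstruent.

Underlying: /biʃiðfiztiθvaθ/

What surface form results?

/ð/ before /f/ (voiceless) → [θ]
/z/ before /t/ (voiceless) → [s]
/θ/ before /v/ (voiced) → [ð]

[biʃiθfistiðvaθ]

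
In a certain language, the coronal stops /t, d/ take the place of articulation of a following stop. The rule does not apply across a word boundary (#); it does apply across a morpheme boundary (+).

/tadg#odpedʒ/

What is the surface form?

/d/ before /g/ (velar) → [g]
/d/ before /p/ (labial) → [b]

[tagg#obpedʒ]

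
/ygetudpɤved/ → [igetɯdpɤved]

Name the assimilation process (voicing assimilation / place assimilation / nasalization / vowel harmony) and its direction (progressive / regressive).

/y/→[i] /u/→[ɯ].
Vowels agree with the last vowel, so the harmony is regressive.

vowel harmony, regressive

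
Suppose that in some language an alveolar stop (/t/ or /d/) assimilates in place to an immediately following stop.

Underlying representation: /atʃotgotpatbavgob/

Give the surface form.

[atʃokgoppapbavgob]

/t/ before /g/ (velar) → [k]
/t/ before /p/ (labial) → [p]
/t/ before /b/ (labial) → [p]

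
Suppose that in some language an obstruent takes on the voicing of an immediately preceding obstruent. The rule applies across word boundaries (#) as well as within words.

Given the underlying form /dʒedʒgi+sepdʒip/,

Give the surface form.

/dʒ/ after /p/ (voiceless) → [tʃ]

[dʒedʒgi+septʃip]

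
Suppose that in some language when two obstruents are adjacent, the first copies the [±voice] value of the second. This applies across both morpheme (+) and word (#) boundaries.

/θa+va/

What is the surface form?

[θa+va]

no segment meets the rule's conditions; no change.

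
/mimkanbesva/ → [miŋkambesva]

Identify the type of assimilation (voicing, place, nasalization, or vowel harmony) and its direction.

/m/→[ŋ] /n/→[m].
Each target copies a feature from the following segment, so the direction is regressive.

place assimilation, regressive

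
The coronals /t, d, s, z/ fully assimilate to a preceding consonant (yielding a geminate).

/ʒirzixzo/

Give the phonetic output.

/z/ after /r/ → [r] (total assimilation)
/z/ after /x/ → [x] (total assimilation)

[ʒirrixxo]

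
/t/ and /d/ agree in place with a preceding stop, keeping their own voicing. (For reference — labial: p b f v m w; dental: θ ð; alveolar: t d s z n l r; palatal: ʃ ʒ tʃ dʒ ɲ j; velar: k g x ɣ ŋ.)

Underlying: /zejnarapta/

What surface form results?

/t/ after /p/ (labial) → [p]

[zejnarappa]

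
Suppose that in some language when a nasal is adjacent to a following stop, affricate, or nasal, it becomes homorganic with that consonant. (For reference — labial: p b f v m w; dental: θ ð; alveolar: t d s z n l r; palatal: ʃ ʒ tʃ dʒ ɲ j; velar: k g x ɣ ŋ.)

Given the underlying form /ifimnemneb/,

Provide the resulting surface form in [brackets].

/m/ before /n/ (alveolar) → [n]
/m/ before /n/ (alveolar) → [n]

[ifinnenneb]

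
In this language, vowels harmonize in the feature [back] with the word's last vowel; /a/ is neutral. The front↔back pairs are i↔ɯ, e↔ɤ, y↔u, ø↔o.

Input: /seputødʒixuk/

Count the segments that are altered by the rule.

3

/e/ harmonizes with /u/ ([+back]) → [ɤ]
/ø/ harmonizes with /u/ ([+back]) → [o]
/i/ harmonizes with /u/ ([+back]) → [ɯ]
3 segments change.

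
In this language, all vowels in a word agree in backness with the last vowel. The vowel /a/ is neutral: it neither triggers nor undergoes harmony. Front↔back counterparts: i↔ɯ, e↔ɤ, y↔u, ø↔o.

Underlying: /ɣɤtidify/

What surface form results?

/ɤ/ harmonizes with /y/ ([-back]) → [e]

[ɣetidify]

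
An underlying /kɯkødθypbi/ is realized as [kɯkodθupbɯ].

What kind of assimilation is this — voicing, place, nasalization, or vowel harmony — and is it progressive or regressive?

/ø/→[o] /y/→[u] /i/→[ɯ].
Vowels agree with the first vowel, so the harmony is progressive.

vowel harmony, progressive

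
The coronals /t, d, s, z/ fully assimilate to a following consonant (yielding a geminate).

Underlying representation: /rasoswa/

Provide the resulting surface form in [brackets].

/s/ before /w/ → [w] (total assimilation)

[rasowwa]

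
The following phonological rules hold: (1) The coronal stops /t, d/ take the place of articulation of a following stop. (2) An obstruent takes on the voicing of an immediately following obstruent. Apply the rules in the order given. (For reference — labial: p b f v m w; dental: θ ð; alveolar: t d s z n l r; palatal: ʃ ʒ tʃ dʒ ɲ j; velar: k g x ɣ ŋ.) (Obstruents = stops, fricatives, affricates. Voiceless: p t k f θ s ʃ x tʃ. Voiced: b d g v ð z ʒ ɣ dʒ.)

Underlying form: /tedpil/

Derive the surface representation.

Rule 1: /d/ before /p/ (labial) → [b]
After rule 1: tebpil
Rule 2: /b/ before /p/ (voiceless) → [p]

[teppil]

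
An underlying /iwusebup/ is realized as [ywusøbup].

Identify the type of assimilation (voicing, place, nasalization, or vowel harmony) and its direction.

vowel harmony, regressive

/i/→[y] /e/→[ø].
Vowels agree with the last vowel, so the harmony is regressive.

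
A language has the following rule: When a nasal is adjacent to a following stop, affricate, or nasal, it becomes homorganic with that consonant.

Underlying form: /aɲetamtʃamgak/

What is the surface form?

[aɲetaɲtʃaŋgak]

/m/ before /tʃ/ (palatal) → [ɲ]
/m/ before /g/ (velar) → [ŋ]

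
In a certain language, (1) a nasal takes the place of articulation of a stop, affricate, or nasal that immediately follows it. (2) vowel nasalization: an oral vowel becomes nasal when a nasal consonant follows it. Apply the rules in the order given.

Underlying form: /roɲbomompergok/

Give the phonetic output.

[rõmbõmõmpergok]

Rule 1: /ɲ/ before /b/ (labial) → [m]
After rule 1: rombomompergok
Rule 2: /o/ before nasal /m/ → [õ]
Rule 2: /o/ before nasal /m/ → [õ]
Rule 2: /o/ before nasal /m/ → [õ]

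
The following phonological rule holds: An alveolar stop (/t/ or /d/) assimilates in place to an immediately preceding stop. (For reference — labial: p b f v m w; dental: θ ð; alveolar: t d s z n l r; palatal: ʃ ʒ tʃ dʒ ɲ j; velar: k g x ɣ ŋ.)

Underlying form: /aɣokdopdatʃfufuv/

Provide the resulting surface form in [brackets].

/d/ after /k/ (velar) → [g]
/d/ after /p/ (labial) → [b]

[aɣokgopbatʃfufuv]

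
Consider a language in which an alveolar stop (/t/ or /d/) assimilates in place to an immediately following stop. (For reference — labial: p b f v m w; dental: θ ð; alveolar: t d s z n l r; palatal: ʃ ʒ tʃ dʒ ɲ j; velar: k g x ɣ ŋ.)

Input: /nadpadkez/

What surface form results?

[nabpagkez]

/d/ before /p/ (labial) → [b]
/d/ before /k/ (velar) → [g]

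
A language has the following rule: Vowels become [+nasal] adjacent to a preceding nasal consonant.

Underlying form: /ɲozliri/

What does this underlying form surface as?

[ɲõzliri]

/o/ after nasal /ɲ/ → [õ]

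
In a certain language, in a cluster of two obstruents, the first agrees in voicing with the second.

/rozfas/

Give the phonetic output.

[rosfas]

/z/ before /f/ (voiceless) → [s]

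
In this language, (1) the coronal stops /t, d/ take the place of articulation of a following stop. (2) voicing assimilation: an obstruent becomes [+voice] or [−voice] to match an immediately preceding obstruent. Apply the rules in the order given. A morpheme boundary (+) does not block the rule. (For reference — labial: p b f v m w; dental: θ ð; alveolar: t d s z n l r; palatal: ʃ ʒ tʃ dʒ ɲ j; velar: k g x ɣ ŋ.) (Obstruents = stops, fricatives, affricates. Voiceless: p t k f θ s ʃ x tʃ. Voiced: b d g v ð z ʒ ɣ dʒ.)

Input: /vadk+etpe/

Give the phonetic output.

[vagg+eppe]

Rule 1: /d/ before /k/ (velar) → [g]
Rule 1: /t/ before /p/ (labial) → [p]
After rule 1: vagk+eppe
Rule 2: /k/ after /g/ (voiced) → [g]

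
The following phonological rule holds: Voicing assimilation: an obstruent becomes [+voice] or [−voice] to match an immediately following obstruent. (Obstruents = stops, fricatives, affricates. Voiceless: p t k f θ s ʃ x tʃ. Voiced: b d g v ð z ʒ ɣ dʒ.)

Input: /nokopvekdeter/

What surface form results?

[nokobvegdeter]

/p/ before /v/ (voiced) → [b]
/k/ before /d/ (voiced) → [g]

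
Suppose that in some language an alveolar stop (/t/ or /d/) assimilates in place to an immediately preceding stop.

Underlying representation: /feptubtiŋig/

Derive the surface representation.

[feppubpiŋig]

/t/ after /p/ (labial) → [p]
/t/ after /b/ (labial) → [p]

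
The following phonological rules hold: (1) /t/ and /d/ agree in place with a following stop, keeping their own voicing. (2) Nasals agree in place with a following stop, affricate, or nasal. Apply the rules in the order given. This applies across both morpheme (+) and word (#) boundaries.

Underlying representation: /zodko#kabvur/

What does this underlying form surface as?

[zogko#kabvur]

Rule 1: /d/ before /k/ (velar) → [g]
After rule 1: zogko#kabvur
Rule 2: no segment meets the rule's conditions; no change.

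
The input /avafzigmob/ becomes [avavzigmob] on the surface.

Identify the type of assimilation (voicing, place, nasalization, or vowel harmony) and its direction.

voicing assimilation, regressive

/f/→[v].
Each target copies a feature from the following segment, so the direction is regressive.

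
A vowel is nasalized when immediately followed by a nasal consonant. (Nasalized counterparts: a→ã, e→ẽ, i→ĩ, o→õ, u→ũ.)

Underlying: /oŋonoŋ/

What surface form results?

[õŋõnõŋ]

/o/ before nasal /ŋ/ → [õ]
/o/ before nasal /n/ → [õ]
/o/ before nasal /ŋ/ → [õ]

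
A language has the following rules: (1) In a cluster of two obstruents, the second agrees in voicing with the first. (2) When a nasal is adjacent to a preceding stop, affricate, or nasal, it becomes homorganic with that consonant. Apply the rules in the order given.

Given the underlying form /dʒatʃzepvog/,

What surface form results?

[dʒatʃsepfog]

Rule 1: /z/ after /tʃ/ (voiceless) → [s]
Rule 1: /v/ after /p/ (voiceless) → [f]
After rule 1: dʒatʃsepfog
Rule 2: no segment meets the rule's conditions; no change.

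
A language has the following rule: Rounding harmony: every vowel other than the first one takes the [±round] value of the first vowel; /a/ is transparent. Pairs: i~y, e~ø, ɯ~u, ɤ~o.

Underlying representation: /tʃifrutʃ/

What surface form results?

[tʃifrɯtʃ]

/u/ harmonizes with /i/ ([-round]) → [ɯ]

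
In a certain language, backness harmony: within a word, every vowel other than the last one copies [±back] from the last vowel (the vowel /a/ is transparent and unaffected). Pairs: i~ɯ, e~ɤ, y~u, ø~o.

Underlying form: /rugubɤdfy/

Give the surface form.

/u/ harmonizes with /y/ ([-back]) → [y]
/u/ harmonizes with /y/ ([-back]) → [y]
/ɤ/ harmonizes with /y/ ([-back]) → [e]

[rygybedfy]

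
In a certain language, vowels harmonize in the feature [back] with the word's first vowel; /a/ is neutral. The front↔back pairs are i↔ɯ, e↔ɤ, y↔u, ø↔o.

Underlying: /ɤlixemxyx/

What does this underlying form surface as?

[ɤlɯxɤmxux]

/i/ harmonizes with /ɤ/ ([+back]) → [ɯ]
/e/ harmonizes with /ɤ/ ([+back]) → [ɤ]
/y/ harmonizes with /ɤ/ ([+back]) → [u]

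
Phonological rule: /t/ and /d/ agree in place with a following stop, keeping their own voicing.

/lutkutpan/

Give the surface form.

[lukkuppan]

/t/ before /k/ (velar) → [k]
/t/ before /p/ (labial) → [p]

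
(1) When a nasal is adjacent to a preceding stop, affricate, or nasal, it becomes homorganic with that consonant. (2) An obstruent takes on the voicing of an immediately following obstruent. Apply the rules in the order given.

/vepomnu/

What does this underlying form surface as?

Rule 1: /n/ after /m/ (labial) → [m]
After rule 1: vepommu
Rule 2: no segment meets the rule's conditions; no change.

[vepommu]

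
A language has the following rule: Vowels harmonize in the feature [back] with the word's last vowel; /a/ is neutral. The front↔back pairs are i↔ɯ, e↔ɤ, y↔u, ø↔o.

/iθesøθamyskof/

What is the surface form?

/i/ harmonizes with /o/ ([+back]) → [ɯ]
/e/ harmonizes with /o/ ([+back]) → [ɤ]
/ø/ harmonizes with /o/ ([+back]) → [o]
/y/ harmonizes with /o/ ([+back]) → [u]

[ɯθɤsoθamuskof]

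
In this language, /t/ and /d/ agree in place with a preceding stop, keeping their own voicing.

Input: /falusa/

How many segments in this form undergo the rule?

0

No segment meets the rule's conditions.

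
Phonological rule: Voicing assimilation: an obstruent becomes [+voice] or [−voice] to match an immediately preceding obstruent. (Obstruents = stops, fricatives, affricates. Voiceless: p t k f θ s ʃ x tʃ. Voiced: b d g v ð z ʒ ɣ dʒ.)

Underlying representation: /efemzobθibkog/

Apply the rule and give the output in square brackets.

/θ/ after /b/ (voiced) → [ð]
/k/ after /b/ (voiced) → [g]

[efemzobðibgog]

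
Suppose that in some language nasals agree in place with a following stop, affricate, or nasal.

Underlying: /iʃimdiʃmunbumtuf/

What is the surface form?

[iʃindiʃmumbuntuf]

/m/ before /d/ (alveolar) → [n]
/n/ before /b/ (labial) → [m]
/m/ before /t/ (alveolar) → [n]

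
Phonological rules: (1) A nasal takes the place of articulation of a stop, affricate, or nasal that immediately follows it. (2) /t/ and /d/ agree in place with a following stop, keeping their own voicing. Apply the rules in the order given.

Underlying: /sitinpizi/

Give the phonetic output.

Rule 1: /n/ before /p/ (labial) → [m]
After rule 1: sitimpizi
Rule 2: no segment meets the rule's conditions; no change.

[sitimpizi]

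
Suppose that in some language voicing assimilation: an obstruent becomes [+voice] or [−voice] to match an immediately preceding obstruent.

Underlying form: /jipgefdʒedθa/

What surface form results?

/g/ after /p/ (voiceless) → [k]
/dʒ/ after /f/ (voiceless) → [tʃ]
/θ/ after /d/ (voiced) → [ð]

[jipkeftʃedða]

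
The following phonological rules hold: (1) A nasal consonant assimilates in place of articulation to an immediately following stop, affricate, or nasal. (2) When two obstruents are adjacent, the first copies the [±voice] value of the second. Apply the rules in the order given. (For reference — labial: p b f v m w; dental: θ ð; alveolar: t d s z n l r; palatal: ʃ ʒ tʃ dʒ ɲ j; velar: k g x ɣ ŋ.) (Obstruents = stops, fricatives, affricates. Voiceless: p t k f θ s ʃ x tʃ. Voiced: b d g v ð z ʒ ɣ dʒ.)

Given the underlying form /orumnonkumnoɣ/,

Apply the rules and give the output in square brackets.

[orunnoŋkunnoɣ]

Rule 1: /m/ before /n/ (alveolar) → [n]
Rule 1: /n/ before /k/ (velar) → [ŋ]
Rule 1: /m/ before /n/ (alveolar) → [n]
After rule 1: orunnoŋkunnoɣ
Rule 2: no segment meets the rule's conditions; no change.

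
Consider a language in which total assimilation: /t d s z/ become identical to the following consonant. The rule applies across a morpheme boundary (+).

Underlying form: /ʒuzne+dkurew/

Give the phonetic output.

[ʒunne+kkurew]

/z/ before /n/ → [n] (total assimilation)
/d/ before /k/ → [k] (total assimilation)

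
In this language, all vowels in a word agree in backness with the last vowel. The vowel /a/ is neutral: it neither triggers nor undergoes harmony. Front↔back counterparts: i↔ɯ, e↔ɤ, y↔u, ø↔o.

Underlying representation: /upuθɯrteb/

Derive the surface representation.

[ypyθirteb]

/u/ harmonizes with /e/ ([-back]) → [y]
/u/ harmonizes with /e/ ([-back]) → [y]
/ɯ/ harmonizes with /e/ ([-back]) → [i]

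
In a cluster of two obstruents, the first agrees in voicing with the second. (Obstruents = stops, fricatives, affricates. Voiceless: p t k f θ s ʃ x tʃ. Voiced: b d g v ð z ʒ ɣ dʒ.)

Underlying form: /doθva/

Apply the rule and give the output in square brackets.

/θ/ before /v/ (voiced) → [ð]

[doðva]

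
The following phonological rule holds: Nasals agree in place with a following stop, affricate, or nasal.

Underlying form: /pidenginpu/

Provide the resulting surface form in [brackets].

/n/ before /g/ (velar) → [ŋ]
/n/ before /p/ (labial) → [m]

[pideŋgimpu]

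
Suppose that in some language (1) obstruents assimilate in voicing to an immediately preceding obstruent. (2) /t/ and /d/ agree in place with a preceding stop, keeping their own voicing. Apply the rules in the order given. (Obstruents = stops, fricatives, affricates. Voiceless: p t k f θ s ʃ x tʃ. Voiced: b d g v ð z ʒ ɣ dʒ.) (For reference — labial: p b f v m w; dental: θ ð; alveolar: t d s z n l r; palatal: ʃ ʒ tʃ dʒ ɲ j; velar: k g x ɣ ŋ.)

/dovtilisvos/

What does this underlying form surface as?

Rule 1: /t/ after /v/ (voiced) → [d]
Rule 1: /v/ after /s/ (voiceless) → [f]
After rule 1: dovdilisfos
Rule 2: no segment meets the rule's conditions; no change.

[dovdilisfos]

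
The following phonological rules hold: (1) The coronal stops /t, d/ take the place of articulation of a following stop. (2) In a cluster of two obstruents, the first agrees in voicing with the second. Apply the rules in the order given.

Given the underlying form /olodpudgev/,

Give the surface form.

Rule 1: /d/ before /p/ (labial) → [b]
Rule 1: /d/ before /g/ (velar) → [g]
After rule 1: olobpuggev
Rule 2: /b/ before /p/ (voiceless) → [p]

[oloppuggev]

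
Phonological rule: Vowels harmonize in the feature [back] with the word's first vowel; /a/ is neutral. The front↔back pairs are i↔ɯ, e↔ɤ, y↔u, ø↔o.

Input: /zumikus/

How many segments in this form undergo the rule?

/i/ harmonizes with /u/ ([+back]) → [ɯ]
1 segment changes.

1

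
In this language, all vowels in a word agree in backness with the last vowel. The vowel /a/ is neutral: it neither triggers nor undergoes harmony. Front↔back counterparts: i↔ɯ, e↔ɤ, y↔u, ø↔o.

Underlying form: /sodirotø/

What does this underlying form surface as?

/o/ harmonizes with /ø/ ([-back]) → [ø]
/o/ harmonizes with /ø/ ([-back]) → [ø]

[sødirøtø]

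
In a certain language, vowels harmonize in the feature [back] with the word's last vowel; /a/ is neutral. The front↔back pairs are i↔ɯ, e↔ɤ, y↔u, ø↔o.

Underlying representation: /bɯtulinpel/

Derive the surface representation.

[bitylinpel]

/ɯ/ harmonizes with /e/ ([-back]) → [i]
/u/ harmonizes with /e/ ([-back]) → [y]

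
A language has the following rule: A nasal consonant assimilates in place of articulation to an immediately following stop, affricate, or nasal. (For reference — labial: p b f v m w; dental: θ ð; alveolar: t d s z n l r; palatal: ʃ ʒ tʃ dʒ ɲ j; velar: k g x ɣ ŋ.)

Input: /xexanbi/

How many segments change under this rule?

/n/ before /b/ (labial) → [m]
1 segment changes.

1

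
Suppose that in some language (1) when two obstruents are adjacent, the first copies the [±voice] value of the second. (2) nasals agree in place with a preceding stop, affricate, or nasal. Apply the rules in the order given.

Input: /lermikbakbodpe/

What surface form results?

[lermigbagbotpe]

Rule 1: /k/ before /b/ (voiced) → [g]
Rule 1: /k/ before /b/ (voiced) → [g]
Rule 1: /d/ before /p/ (voiceless) → [t]
After rule 1: lermigbagbotpe
Rule 2: no segment meets the rule's conditions; no change.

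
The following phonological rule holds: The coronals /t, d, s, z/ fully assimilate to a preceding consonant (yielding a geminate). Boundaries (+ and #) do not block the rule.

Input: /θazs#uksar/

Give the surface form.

[θazz#ukkar]

/s/ after /z/ → [z] (total assimilation)
/s/ after /k/ → [k] (total assimilation)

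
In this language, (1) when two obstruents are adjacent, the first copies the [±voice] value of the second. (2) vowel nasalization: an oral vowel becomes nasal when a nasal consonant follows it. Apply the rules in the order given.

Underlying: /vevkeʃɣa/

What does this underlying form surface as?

[vefkeʒɣa]

Rule 1: /v/ before /k/ (voiceless) → [f]
Rule 1: /ʃ/ before /ɣ/ (voiced) → [ʒ]
After rule 1: vefkeʒɣa
Rule 2: no segment meets the rule's conditions; no change.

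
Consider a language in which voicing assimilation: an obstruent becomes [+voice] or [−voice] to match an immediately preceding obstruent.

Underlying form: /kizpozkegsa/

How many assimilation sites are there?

3

/p/ after /z/ (voiced) → [b]
/k/ after /z/ (voiced) → [g]
/s/ after /g/ (voiced) → [z]
3 segments change.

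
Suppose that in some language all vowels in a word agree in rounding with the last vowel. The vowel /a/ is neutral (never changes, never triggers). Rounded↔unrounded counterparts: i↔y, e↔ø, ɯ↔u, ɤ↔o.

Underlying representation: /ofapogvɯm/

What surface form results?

[ɤfapɤgvɯm]

/o/ harmonizes with /ɯ/ ([-round]) → [ɤ]
/o/ harmonizes with /ɯ/ ([-round]) → [ɤ]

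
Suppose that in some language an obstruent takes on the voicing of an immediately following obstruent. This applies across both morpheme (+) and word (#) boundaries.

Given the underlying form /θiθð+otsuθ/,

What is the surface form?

/θ/ before /ð/ (voiced) → [ð]

[θiðð+otsuθ]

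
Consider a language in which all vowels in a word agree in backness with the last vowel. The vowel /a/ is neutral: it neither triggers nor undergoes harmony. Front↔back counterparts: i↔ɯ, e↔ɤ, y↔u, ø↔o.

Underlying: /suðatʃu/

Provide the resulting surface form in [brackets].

[suðatʃu]

no segment meets the rule's conditions; no change.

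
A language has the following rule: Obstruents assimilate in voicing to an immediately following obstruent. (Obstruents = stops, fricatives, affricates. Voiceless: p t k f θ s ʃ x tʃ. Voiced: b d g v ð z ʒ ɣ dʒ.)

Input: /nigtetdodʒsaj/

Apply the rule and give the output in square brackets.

/g/ before /t/ (voiceless) → [k]
/t/ before /d/ (voiced) → [d]
/dʒ/ before /s/ (voiceless) → [tʃ]

[nikteddotʃsaj]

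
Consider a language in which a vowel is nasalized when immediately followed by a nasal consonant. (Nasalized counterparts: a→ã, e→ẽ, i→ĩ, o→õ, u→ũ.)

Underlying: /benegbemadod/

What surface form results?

/e/ before nasal /n/ → [ẽ]
/e/ before nasal /m/ → [ẽ]

[bẽnegbẽmadod]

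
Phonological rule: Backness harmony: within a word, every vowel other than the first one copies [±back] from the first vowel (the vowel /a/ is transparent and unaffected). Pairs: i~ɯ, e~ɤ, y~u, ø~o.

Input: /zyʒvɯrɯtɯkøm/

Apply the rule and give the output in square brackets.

/ɯ/ harmonizes with /y/ ([-back]) → [i]
/ɯ/ harmonizes with /y/ ([-back]) → [i]
/ɯ/ harmonizes with /y/ ([-back]) → [i]

[zyʒviritikøm]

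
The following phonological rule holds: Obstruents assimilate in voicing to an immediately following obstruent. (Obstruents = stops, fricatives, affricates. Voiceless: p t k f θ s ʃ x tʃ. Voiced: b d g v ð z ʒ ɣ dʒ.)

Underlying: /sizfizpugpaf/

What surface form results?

/z/ before /f/ (voiceless) → [s]
/z/ before /p/ (voiceless) → [s]
/g/ before /p/ (voiceless) → [k]

[sisfispukpaf]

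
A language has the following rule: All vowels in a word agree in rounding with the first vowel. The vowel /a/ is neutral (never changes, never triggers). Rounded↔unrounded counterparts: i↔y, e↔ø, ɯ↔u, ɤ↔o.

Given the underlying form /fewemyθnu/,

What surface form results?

/y/ harmonizes with /e/ ([-round]) → [i]
/u/ harmonizes with /e/ ([-round]) → [ɯ]

[fewemiθnɯ]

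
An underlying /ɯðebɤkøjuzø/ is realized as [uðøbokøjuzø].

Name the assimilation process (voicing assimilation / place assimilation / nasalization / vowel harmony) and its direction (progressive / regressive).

vowel harmony, regressive

/ɯ/→[u] /e/→[ø] /ɤ/→[o].
Vowels agree with the last vowel, so the harmony is regressive.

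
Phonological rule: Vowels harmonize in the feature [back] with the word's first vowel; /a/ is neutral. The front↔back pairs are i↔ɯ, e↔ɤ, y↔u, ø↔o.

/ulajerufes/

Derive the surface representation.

/e/ harmonizes with /u/ ([+back]) → [ɤ]
/e/ harmonizes with /u/ ([+back]) → [ɤ]

[ulajɤrufɤs]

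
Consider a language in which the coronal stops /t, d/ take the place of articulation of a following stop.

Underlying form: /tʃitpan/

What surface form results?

/t/ before /p/ (labial) → [p]

[tʃippan]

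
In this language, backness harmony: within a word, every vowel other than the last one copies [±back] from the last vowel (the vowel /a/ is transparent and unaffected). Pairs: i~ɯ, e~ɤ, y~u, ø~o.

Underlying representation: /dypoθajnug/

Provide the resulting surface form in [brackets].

/y/ harmonizes with /u/ ([+back]) → [u]

[dupoθajnug]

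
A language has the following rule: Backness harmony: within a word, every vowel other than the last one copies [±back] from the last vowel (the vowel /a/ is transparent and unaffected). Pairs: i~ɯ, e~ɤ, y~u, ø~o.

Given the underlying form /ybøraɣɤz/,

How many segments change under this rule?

2

/y/ harmonizes with /ɤ/ ([+back]) → [u]
/ø/ harmonizes with /ɤ/ ([+back]) → [o]
2 segments change.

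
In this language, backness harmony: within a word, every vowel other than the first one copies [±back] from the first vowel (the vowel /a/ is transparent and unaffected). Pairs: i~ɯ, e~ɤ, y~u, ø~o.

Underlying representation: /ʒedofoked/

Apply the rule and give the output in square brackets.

/o/ harmonizes with /e/ ([-back]) → [ø]
/o/ harmonizes with /e/ ([-back]) → [ø]

[ʒedøføked]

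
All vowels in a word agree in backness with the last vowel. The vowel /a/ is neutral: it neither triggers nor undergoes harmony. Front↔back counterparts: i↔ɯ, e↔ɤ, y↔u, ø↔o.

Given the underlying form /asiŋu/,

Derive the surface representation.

[asɯŋu]

/i/ harmonizes with /u/ ([+back]) → [ɯ]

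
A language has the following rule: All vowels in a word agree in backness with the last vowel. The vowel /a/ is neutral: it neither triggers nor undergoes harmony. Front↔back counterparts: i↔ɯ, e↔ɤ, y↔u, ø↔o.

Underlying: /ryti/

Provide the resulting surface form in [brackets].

no segment meets the rule's conditions; no change.

[ryti]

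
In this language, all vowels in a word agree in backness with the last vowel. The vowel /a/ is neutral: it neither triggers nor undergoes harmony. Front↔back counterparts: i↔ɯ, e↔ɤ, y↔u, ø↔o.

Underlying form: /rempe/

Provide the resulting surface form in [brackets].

no segment meets the rule's conditions; no change.

[rempe]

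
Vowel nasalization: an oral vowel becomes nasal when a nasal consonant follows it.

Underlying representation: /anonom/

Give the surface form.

/a/ before nasal /n/ → [ã]
/o/ before nasal /n/ → [õ]
/o/ before nasal /m/ → [õ]

[ãnõnõm]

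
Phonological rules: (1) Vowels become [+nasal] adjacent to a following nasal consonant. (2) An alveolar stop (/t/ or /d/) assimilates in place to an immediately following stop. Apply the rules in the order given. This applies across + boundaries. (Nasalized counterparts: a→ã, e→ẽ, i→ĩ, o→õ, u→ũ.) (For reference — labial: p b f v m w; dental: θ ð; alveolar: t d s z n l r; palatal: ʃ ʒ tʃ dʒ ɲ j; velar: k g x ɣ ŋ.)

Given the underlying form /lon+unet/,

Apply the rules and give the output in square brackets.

Rule 1: /o/ before nasal /n/ → [õ]
Rule 1: /u/ before nasal /n/ → [ũ]
After rule 1: lõn+ũnet
Rule 2: no segment meets the rule's conditions; no change.

[lõn+ũnet]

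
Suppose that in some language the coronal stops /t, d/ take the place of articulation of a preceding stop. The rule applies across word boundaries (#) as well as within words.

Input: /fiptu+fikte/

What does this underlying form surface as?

/t/ after /p/ (labial) → [p]
/t/ after /k/ (velar) → [k]

[fippu+fikke]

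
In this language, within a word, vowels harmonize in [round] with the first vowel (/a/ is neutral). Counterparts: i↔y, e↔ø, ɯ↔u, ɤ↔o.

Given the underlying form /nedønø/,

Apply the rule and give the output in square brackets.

/ø/ harmonizes with /e/ ([-round]) → [e]
/ø/ harmonizes with /e/ ([-round]) → [e]

[nedene]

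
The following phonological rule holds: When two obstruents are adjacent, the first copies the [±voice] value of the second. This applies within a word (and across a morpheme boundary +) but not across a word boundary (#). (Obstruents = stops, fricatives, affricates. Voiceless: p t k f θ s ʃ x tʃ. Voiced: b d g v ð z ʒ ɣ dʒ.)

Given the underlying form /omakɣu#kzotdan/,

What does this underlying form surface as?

/k/ before /ɣ/ (voiced) → [g]
/k/ before /z/ (voiced) → [g]
/t/ before /d/ (voiced) → [d]

[omagɣu#gzoddan]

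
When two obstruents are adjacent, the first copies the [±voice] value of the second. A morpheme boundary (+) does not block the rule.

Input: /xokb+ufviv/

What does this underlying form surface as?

/k/ before /b/ (voiced) → [g]
/f/ before /v/ (voiced) → [v]

[xogb+uvviv]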